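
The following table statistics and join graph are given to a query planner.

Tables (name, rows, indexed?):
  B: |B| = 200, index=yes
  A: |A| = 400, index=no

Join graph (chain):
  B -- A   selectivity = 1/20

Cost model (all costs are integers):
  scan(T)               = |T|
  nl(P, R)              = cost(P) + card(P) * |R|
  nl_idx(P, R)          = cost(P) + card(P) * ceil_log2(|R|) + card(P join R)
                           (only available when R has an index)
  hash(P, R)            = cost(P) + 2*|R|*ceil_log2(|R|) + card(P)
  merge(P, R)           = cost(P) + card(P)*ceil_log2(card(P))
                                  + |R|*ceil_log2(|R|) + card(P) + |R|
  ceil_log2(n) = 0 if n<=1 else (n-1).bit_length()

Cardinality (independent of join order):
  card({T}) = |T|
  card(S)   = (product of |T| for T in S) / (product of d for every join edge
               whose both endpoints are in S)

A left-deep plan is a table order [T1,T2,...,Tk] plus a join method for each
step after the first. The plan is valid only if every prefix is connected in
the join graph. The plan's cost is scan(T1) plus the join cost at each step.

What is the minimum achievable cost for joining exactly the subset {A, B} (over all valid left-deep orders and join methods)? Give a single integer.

4000

Selinger DP over subsets of {A,B}:
  {B}: scan cost=200, card=200
  {A}: scan cost=400, card=400
  {AB}: card=4000; try (B,hash)→4000, (A,merge)→6000, (B,merge)→6200, (B,nl_idx)→7600, (A,hash)→7600, (A,nl)→80200 …(+1); best=4000 via (B,hash)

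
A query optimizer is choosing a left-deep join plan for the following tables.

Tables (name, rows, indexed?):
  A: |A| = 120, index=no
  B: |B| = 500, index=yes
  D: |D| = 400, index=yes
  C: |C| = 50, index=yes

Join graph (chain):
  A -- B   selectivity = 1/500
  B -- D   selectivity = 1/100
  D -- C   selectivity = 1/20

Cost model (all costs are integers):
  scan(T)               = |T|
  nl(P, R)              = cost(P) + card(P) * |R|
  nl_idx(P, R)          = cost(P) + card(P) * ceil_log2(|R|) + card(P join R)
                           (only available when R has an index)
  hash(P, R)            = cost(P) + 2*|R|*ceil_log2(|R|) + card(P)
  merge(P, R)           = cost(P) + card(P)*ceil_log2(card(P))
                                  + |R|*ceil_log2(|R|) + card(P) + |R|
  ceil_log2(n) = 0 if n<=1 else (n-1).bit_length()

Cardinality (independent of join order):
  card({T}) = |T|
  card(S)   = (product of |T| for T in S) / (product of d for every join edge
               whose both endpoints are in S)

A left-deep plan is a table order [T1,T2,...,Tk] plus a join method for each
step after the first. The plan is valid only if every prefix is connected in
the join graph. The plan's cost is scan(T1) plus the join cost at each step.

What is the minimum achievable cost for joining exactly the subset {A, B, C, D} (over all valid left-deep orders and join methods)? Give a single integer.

3960

Selinger DP over subsets of {A,B,C,D}:
  {A}: scan cost=120, card=120
  {B}: scan cost=500, card=500
  {D}: scan cost=400, card=400
  {C}: scan cost=50, card=50
  {AB}: card=120; try (B,nl_idx)→1320, (A,hash)→2680, (B,merge)→6080, (A,merge)→6460, (B,hash)→9240, (B,nl)→60120 …(+1); best=1320 via (B,nl_idx)
  {BD}: card=2000; try (B,nl_idx)→6000, (D,nl_idx)→7000, (D,hash)→8200, (B,merge)→9400, (D,merge)→9500, (B,hash)→9800 …(+2); best=6000 via (B,nl_idx)
  {CD}: card=1000; try (C,hash)→1400, (D,nl_idx)→1500, (C,nl_idx)→3800, (D,merge)→4400, (C,merge)→4750, (D,hash)→7300 …(+2); best=1400 via (C,hash)
  {ABD}: card=480; try (D,nl_idx)→2880, (D,merge)→6280, (D,hash)→8640, (A,hash)→9680, (A,merge)→30960, (D,nl)→49320 …(+1); best=2880 via (D,nl_idx)
  {BCD}: card=5000; try (C,hash)→8600, (B,hash)→11400, (B,nl_idx)→15400, (B,merge)→17400, (C,nl_idx)→23000, (C,merge)→30350 …(+2); best=8600 via (C,hash)
  {ABCD}: card=1200; try (C,hash)→3960, (C,nl_idx)→6960, (C,merge)→8030, (A,hash)→15280, (C,nl)→26880, (A,merge)→79560 …(+1); best=3960 via (C,hash)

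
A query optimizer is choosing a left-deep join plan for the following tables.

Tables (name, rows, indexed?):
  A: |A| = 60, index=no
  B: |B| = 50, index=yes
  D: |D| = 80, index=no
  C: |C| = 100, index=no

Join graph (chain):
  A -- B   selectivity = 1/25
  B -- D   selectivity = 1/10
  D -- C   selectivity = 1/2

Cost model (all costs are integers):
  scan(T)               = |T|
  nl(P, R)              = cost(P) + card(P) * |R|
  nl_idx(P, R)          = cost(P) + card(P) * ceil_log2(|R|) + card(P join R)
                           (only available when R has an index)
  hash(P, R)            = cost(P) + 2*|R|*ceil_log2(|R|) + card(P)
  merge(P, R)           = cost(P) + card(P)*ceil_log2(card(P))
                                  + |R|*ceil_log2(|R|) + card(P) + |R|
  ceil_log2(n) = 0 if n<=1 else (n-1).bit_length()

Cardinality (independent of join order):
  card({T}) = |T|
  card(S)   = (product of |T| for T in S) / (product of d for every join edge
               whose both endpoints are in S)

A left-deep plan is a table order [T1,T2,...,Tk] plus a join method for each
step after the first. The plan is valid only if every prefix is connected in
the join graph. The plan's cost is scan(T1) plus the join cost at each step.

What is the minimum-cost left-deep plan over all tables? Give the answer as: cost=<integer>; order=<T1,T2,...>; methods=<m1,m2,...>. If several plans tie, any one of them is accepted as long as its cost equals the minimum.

cost=4140; order=A,B,D,C; methods=nl_idx,hash,hash

Selinger DP (subsets sized 1..n):
  {A}: scan cost=60, card=60
  {B}: scan cost=50, card=50
  {D}: scan cost=80, card=80
  {C}: scan cost=100, card=100
  {AB}: card=120; try (B,nl_idx)→540, (B,hash)→720, (A,hash)→820, (A,merge)→820, (B,merge)→830, (A,nl)→3050 …(+1); best=540 via (B,nl_idx)
  {BD}: card=400; try (B,hash)→760, (B,nl_idx)→960, (D,merge)→1040, (B,merge)→1070, (D,hash)→1220, (D,nl)→4050 …(+1); best=760 via (B,hash)
  {CD}: card=4000; try (D,hash)→1320, (C,merge)→1520, (D,merge)→1540, (C,hash)→1560, (C,nl)→8080, (D,nl)→8100; best=1320 via (D,hash)
  {ABD}: card=960; try (D,hash)→1780, (A,hash)→1880, (D,merge)→2140, (A,merge)→5180, (D,nl)→10140, (A,nl)→24760; best=1780 via (D,hash)
  {BCD}: card=20000; try (C,hash)→2560, (C,merge)→5560, (B,hash)→5920, (C,nl)→40760, (B,nl_idx)→45320, (B,merge)→53670 …(+1); best=2560 via (C,hash)
  {ABCD}: card=48000; try (C,hash)→4140, (C,merge)→13140, (A,hash)→23280, (C,nl)→97780, (A,merge)→322980, (A,nl)→1202560; best=4140 via (C,hash)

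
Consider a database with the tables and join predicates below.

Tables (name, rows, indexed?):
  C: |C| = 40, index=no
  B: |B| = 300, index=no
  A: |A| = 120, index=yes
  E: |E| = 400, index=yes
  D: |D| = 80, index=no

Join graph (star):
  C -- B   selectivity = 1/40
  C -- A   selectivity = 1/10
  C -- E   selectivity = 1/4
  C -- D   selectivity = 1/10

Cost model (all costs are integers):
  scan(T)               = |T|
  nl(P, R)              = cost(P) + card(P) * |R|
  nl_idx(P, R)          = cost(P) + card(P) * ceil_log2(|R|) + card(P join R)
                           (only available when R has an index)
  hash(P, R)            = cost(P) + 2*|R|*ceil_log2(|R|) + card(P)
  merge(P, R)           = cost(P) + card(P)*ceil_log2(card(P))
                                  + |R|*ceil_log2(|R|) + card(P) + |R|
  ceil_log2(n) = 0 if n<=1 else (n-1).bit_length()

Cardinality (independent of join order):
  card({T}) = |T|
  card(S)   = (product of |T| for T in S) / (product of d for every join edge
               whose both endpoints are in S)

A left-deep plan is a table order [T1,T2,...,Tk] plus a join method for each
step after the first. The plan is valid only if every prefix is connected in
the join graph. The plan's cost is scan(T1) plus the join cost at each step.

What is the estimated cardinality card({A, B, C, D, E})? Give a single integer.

Tables in S: A(120), B(300), C(40), D(80), E(400)
Edges inside S: C-B(d=40), C-A(d=10), C-E(d=4), C-D(d=10)
numerator = 120 * 300 * 40 * 80 * 400 = 46080000000
denominator = 40 * 10 * 4 * 10 = 16000
card(S) = 46080000000 / 16000 = 2880000

2880000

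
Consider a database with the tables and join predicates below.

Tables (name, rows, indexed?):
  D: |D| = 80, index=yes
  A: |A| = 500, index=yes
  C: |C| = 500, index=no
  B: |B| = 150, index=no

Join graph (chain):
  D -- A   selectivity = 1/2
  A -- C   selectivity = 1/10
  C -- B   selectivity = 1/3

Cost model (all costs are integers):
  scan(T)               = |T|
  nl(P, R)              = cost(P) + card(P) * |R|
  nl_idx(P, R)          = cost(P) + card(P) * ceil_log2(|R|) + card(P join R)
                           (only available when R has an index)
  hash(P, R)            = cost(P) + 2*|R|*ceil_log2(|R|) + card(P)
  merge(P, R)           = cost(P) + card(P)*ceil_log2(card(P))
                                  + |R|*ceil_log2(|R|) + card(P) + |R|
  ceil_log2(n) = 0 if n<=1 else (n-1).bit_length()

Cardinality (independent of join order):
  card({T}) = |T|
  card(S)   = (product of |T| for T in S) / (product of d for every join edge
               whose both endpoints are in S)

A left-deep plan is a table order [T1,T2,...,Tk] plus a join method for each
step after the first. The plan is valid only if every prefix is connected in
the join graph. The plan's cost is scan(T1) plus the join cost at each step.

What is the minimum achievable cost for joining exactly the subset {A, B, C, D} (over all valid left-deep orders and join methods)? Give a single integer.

1033520

Selinger DP over subsets of {A,B,C,D}:
  {D}: scan cost=80, card=80
  {A}: scan cost=500, card=500
  {C}: scan cost=500, card=500
  {B}: scan cost=150, card=150
  {AD}: card=20000; try (D,hash)→2120, (A,merge)→5720, (D,merge)→6140, (A,hash)→9160, (A,nl_idx)→20800, (D,nl_idx)→24000 …(+2); best=2120 via (D,hash)
  {AC}: card=25000; try (C,hash)→10000, (A,hash)→10000, (C,merge)→10500, (A,merge)→10500, (A,nl_idx)→30000, (C,nl)→250500 …(+1); best=10000 via (C,hash)
  {BC}: card=25000; try (B,hash)→3400, (C,merge)→6500, (B,merge)→6850, (C,hash)→9300, (C,nl)→75150, (B,nl)→75500; best=3400 via (B,hash)
  {ACD}: card=1000000; try (C,hash)→31120, (D,hash)→36120, (C,merge)→327120, (D,merge)→410640, (D,nl_idx)→1185000, (D,nl)→2010000 …(+1); best=31120 via (C,hash)
  {ABC}: card=1250000; try (B,hash)→37400, (A,hash)→37400, (A,merge)→408400, (B,merge)→411350, (A,nl_idx)→1478400, (B,nl)→3760000 …(+1); best=37400 via (B,hash)
  {ABCD}: card=50000000; try (B,hash)→1033520, (D,hash)→1288520, (B,merge)→21032470, (D,merge)→27538040, (D,nl_idx)→58787400, (D,nl)→100037400 …(+1); best=1033520 via (B,hash)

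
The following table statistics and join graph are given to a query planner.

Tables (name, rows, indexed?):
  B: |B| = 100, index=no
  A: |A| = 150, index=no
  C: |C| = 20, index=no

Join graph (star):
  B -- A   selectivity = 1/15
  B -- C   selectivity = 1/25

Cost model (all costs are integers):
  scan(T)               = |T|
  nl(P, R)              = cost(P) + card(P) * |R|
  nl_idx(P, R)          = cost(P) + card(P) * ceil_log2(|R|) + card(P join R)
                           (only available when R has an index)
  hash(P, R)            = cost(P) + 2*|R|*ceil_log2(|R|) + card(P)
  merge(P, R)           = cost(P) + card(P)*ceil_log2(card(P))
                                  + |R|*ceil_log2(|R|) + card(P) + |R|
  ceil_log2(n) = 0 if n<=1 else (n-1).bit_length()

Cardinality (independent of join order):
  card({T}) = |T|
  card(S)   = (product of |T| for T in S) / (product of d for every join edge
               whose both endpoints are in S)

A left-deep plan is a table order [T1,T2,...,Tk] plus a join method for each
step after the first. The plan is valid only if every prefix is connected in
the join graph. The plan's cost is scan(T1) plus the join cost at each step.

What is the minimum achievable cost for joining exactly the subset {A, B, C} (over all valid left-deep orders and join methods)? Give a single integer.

Selinger DP over subsets of {A,B,C}:
  {B}: scan cost=100, card=100
  {A}: scan cost=150, card=150
  {C}: scan cost=20, card=20
  {AB}: card=1000; try (B,hash)→1700, (A,merge)→2250, (B,merge)→2300, (A,hash)→2600, (A,nl)→15100, (B,nl)→15150; best=1700 via (B,hash)
  {BC}: card=80; try (C,hash)→400, (B,merge)→940, (C,merge)→1020, (B,hash)→1440, (B,nl)→2020, (C,nl)→2100; best=400 via (C,hash)
  {ABC}: card=800; try (A,merge)→2390, (A,hash)→2880, (C,hash)→2900, (A,nl)→12400, (C,merge)→12820, (C,nl)→21700; best=2390 via (A,merge)

2390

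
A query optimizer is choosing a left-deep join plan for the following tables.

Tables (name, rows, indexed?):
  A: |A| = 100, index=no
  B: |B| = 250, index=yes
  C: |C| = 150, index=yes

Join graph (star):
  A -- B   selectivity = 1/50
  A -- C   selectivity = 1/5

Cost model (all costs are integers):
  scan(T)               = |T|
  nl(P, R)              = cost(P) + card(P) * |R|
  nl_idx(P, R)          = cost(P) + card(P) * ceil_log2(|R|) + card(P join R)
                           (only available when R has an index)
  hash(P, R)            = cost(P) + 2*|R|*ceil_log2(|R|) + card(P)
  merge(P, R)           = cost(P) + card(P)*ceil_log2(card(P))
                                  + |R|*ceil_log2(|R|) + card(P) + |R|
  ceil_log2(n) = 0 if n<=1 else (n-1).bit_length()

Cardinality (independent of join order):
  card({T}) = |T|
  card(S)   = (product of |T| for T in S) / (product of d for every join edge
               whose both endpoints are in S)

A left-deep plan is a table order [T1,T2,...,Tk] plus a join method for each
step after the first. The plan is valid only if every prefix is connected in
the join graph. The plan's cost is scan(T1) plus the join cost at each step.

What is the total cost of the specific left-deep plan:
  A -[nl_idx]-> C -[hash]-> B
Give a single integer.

10900

step 1: scan A: cost=100, card=100
step 2: join C via nl_idx
    card(P join C) = 100*150/(5) = 3000
    cost = 100 + 100*8 + 3000 = 3900
step 3: join B via hash
    card(P join B) = 3000*250/(50) = 15000
    cost = 3900 + 2*250*8 + 3000 = 10900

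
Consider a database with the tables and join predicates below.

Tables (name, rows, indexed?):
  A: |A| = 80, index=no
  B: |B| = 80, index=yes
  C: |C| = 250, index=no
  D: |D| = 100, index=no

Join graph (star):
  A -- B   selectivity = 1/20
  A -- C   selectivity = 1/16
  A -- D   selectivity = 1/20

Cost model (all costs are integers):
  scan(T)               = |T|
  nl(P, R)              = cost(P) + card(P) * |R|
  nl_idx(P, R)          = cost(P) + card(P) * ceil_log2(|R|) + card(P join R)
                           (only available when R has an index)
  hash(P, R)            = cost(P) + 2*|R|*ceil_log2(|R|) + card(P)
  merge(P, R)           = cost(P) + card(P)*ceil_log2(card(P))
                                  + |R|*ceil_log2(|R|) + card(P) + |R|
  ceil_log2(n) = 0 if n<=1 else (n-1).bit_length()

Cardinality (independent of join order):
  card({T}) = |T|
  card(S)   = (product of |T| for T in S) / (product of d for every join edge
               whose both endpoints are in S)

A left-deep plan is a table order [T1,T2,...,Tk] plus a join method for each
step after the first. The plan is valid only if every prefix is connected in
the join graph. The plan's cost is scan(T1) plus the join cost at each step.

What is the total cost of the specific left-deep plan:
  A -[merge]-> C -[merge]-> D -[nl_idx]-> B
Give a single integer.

87520

step 1: scan A: cost=80, card=80
step 2: join C via merge
    card(P join C) = 80*250/(16) = 1250
    cost = 80 + 80*7 + 250*8 + 80 + 250 = 2970
step 3: join D via merge
    card(P join D) = 1250*100/(20) = 6250
    cost = 2970 + 1250*11 + 100*7 + 1250 + 100 = 18770
step 4: join B via nl_idx
    card(P join B) = 6250*80/(20) = 25000
    cost = 18770 + 6250*7 + 25000 = 87520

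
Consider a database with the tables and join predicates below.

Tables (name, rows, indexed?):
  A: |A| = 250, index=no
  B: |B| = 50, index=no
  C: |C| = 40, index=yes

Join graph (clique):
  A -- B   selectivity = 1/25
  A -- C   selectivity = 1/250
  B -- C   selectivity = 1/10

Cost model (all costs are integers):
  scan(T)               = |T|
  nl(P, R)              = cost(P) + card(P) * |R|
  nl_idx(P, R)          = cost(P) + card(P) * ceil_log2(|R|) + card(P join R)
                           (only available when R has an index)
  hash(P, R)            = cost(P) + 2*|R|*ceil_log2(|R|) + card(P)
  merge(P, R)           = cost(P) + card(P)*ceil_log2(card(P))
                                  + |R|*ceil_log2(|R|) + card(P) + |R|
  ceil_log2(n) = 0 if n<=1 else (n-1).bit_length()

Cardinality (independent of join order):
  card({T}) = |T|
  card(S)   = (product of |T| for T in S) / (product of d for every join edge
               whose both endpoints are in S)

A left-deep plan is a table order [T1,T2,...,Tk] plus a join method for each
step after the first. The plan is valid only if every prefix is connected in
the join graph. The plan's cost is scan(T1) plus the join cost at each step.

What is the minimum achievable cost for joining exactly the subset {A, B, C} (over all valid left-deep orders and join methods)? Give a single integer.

1610

Selinger DP over subsets of {A,B,C}:
  {A}: scan cost=250, card=250
  {B}: scan cost=50, card=50
  {C}: scan cost=40, card=40
  {AB}: card=500; try (B,hash)→1100, (A,merge)→2650, (B,merge)→2850, (A,hash)→4100, (A,nl)→12550, (B,nl)→12750; best=1100 via (B,hash)
  {AC}: card=40; try (C,hash)→980, (C,nl_idx)→1790, (A,merge)→2570, (C,merge)→2780, (A,hash)→4080, (A,nl)→10040 …(+1); best=980 via (C,hash)
  {BC}: card=200; try (C,nl_idx)→550, (C,hash)→580, (B,merge)→670, (C,merge)→680, (B,hash)→680, (B,nl)→2040 …(+1); best=550 via (C,nl_idx)
  {ABC}: card=8; try (B,merge)→1610, (B,hash)→1620, (C,hash)→2080, (B,nl)→2980, (C,nl_idx)→4108, (A,merge)→4600 …(+4); best=1610 via (B,merge)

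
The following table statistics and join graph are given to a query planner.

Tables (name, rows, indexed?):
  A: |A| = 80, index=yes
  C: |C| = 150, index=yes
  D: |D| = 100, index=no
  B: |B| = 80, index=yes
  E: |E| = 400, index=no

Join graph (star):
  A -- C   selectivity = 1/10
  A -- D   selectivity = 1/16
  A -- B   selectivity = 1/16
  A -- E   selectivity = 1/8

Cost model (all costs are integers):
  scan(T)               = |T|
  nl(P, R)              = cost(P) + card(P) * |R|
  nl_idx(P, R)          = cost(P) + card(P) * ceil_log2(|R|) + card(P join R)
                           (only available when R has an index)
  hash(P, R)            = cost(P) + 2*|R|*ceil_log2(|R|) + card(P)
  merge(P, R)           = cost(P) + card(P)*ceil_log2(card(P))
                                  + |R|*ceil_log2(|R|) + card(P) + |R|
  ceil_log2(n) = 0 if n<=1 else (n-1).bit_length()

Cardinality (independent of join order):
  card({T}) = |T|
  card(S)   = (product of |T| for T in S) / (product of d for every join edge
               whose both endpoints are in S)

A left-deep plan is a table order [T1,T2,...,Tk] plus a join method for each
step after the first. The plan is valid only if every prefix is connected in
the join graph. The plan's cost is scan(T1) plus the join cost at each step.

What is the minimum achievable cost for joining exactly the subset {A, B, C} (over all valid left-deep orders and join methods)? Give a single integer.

Selinger DP over subsets of {A,B,C}:
  {A}: scan cost=80, card=80
  {C}: scan cost=150, card=150
  {B}: scan cost=80, card=80
  {AC}: card=1200; try (A,hash)→1420, (C,nl_idx)→1920, (C,merge)→2070, (A,merge)→2140, (A,nl_idx)→2400, (C,hash)→2560 …(+2); best=1420 via (A,hash)
  {AB}: card=400; try (B,nl_idx)→1040, (A,nl_idx)→1040, (B,hash)→1280, (A,hash)→1280, (B,merge)→1360, (A,merge)→1360 …(+2); best=1040 via (B,nl_idx)
  {ABC}: card=6000; try (B,hash)→3740, (C,hash)→3840, (C,merge)→6390, (C,nl_idx)→10240, (B,nl_idx)→15820, (B,merge)→16460 …(+2); best=3740 via (B,hash)

3740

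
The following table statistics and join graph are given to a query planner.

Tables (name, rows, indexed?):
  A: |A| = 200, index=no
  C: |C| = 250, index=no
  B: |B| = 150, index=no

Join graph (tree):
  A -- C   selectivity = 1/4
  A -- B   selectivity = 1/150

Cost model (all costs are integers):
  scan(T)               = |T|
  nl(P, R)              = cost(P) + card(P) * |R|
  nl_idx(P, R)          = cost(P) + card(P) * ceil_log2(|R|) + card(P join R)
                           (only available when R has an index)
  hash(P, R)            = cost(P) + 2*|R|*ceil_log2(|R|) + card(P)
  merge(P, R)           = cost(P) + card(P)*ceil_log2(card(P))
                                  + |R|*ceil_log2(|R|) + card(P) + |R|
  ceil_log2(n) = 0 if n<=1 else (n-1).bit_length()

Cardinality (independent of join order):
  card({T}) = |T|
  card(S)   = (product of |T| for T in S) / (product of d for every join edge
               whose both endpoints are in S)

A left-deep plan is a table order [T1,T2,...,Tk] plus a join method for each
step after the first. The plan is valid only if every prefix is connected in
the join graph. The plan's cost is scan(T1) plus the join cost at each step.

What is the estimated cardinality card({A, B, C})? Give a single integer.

12500

Tables in S: A(200), B(150), C(250)
Edges inside S: A-C(d=4), A-B(d=150)
numerator = 200 * 150 * 250 = 7500000
denominator = 4 * 150 = 600
card(S) = 7500000 / 600 = 12500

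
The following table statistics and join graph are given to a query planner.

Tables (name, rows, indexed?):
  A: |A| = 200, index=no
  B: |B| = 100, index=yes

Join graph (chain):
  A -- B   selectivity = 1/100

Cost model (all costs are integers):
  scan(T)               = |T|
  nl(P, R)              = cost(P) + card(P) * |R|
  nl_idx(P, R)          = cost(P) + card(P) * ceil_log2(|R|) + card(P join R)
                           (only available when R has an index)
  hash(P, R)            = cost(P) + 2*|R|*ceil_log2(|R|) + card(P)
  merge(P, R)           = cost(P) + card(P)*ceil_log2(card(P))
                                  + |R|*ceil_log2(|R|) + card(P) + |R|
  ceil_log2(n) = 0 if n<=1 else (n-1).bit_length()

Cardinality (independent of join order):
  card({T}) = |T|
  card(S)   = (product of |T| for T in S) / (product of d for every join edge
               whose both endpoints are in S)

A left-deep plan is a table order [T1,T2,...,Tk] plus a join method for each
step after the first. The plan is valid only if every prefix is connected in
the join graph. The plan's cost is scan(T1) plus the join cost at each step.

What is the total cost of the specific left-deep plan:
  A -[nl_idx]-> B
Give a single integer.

step 1: scan A: cost=200, card=200
step 2: join B via nl_idx
    card(P join B) = 200*100/(100) = 200
    cost = 200 + 200*7 + 200 = 1800

1800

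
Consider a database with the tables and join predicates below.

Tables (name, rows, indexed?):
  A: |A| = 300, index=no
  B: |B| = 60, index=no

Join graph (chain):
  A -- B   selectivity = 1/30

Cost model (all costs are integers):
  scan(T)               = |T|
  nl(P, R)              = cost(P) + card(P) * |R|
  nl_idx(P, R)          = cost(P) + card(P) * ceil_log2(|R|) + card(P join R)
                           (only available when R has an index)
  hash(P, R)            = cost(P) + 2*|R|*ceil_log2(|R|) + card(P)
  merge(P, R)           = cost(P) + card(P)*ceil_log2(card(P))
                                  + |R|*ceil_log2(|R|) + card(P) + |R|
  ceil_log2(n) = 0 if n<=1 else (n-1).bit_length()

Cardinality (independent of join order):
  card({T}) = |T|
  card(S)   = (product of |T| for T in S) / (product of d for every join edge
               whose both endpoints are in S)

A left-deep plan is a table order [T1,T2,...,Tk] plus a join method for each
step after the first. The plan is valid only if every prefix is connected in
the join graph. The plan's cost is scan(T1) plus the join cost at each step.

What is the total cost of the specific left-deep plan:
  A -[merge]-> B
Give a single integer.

step 1: scan A: cost=300, card=300
step 2: join B via merge
    card(P join B) = 300*60/(30) = 600
    cost = 300 + 300*9 + 60*6 + 300 + 60 = 3720

3720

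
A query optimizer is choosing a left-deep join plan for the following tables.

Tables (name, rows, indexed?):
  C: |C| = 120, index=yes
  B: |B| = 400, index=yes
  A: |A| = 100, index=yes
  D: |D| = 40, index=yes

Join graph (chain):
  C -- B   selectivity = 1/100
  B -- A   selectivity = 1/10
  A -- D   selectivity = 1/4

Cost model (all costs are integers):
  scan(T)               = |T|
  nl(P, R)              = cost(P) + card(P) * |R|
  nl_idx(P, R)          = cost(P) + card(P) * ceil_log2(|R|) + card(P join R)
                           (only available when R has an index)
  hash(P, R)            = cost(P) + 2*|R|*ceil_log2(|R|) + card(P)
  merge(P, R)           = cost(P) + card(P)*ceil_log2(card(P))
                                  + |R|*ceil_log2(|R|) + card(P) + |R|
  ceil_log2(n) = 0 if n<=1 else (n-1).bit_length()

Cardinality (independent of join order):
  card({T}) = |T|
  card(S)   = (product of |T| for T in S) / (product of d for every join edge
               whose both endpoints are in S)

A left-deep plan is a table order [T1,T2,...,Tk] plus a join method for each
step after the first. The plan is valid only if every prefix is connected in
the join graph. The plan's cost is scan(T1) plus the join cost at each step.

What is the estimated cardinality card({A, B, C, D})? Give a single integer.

Tables in S: A(100), B(400), C(120), D(40)
Edges inside S: C-B(d=100), B-A(d=10), A-D(d=4)
numerator = 100 * 400 * 120 * 40 = 192000000
denominator = 100 * 10 * 4 = 4000
card(S) = 192000000 / 4000 = 48000

48000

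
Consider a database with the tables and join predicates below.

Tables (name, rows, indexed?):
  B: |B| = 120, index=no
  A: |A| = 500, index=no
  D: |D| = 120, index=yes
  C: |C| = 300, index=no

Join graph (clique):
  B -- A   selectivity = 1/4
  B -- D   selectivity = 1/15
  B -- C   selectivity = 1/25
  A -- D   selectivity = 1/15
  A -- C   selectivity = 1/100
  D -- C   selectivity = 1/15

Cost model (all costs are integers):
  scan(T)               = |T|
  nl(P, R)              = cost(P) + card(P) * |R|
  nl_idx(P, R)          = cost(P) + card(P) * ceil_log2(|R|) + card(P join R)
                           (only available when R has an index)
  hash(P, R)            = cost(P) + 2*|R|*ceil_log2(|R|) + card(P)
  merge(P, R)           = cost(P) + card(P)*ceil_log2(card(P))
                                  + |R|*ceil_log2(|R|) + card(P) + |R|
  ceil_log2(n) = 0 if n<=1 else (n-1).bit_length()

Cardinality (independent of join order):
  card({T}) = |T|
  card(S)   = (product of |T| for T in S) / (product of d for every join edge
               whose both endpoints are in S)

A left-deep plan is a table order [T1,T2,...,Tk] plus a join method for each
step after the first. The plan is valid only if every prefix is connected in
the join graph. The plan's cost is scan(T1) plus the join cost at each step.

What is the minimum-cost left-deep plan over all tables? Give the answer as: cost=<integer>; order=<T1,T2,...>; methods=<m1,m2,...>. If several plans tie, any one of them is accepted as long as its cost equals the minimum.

Selinger DP (subsets sized 1..n):
  {B}: scan cost=120, card=120
  {A}: scan cost=500, card=500
  {D}: scan cost=120, card=120
  {C}: scan cost=300, card=300
  {AB}: card=15000; try (B,hash)→2680, (A,merge)→6080, (B,merge)→6460, (A,hash)→9240, (A,nl)→60120, (B,nl)→60500; best=2680 via (B,hash)
  {BD}: card=960; try (D,hash)→1920, (D,nl_idx)→1920, (B,hash)→1920, (D,merge)→2040, (B,merge)→2040, (D,nl)→14520 …(+1); best=1920 via (D,hash)
  {BC}: card=1440; try (B,hash)→2280, (C,merge)→4080, (B,merge)→4260, (C,hash)→5640, (C,nl)→36120, (B,nl)→36300; best=2280 via (B,hash)
  {AD}: card=4000; try (D,hash)→2680, (A,merge)→6080, (D,merge)→6460, (D,nl_idx)→8000, (A,hash)→9240, (A,nl)→60120 …(+1); best=2680 via (D,hash)
  {AC}: card=1500; try (C,hash)→6400, (A,merge)→8300, (C,merge)→8500, (A,hash)→9600, (A,nl)→150300, (C,nl)→150500; best=6400 via (C,hash)
  {CD}: card=2400; try (D,hash)→2280, (C,merge)→4080, (D,merge)→4260, (D,nl_idx)→4800, (C,hash)→5640, (C,nl)→36120 …(+1); best=2280 via (D,hash)
  {ABD}: card=8000; try (B,hash)→8360, (A,hash)→11880, (A,merge)→17480, (D,hash)→19360, (B,merge)→55640, (D,nl_idx)→115680 …(+4); best=8360 via (B,hash)
  {ABC}: card=1800; try (B,hash)→9580, (A,hash)→12720, (C,hash)→23080, (A,merge)→24560, (B,merge)→25360, (B,nl)→186400 …(+3); best=9580 via (B,hash)
  {BCD}: card=768; try (D,hash)→5400, (B,hash)→6360, (C,hash)→8280, (D,nl_idx)→13128, (C,merge)→15480, (D,merge)→20520 …(+4); best=5400 via (D,hash)
  {ACD}: card=800; try (D,hash)→9580, (C,hash)→12080, (A,hash)→13680, (D,nl_idx)→17700, (D,merge)→25360, (A,merge)→38480 …(+4); best=9580 via (D,hash)
  {ABCD}: card=64; try (B,hash)→12060, (D,hash)→13060, (A,hash)→15168, (A,merge)→18848, (B,merge)→19340, (C,hash)→21760 …(+7); best=12060 via (B,hash)

cost=12060; order=A,C,D,B; methods=hash,hash,hash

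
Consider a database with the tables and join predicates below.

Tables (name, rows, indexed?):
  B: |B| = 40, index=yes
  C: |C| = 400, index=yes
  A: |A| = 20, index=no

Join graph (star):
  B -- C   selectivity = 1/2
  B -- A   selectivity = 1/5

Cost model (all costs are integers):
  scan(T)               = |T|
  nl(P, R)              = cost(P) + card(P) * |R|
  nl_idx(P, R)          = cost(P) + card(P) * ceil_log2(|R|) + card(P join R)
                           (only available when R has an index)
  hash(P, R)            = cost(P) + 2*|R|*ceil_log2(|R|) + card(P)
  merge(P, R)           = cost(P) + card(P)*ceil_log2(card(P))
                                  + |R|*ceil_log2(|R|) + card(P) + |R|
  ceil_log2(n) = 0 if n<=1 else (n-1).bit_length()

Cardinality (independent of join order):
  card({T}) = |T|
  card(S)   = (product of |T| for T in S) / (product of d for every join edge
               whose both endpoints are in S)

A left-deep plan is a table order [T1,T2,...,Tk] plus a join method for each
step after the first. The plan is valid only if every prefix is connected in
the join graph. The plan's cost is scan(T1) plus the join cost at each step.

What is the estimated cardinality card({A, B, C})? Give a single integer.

Tables in S: A(20), B(40), C(400)
Edges inside S: B-C(d=2), B-A(d=5)
numerator = 20 * 40 * 400 = 320000
denominator = 2 * 5 = 10
card(S) = 320000 / 10 = 32000

32000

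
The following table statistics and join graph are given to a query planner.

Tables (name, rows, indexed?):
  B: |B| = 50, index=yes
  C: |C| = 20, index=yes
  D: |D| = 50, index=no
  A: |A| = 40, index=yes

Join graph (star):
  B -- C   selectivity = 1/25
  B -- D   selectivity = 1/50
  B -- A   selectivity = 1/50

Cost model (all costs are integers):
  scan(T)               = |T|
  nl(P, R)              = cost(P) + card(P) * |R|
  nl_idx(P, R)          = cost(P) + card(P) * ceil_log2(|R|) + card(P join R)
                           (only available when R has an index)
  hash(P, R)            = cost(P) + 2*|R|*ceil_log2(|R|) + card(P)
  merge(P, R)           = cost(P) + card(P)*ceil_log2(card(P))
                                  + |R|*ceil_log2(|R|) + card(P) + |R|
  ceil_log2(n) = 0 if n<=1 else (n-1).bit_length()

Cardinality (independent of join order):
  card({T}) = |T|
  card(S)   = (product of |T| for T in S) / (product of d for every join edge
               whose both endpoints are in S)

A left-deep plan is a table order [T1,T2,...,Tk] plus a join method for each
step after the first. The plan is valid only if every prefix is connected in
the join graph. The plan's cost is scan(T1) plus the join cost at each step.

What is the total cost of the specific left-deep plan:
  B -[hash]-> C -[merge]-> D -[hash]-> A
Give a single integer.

step 1: scan B: cost=50, card=50
step 2: join C via hash
    card(P join C) = 50*20/(25) = 40
    cost = 50 + 2*20*5 + 50 = 300
step 3: join D via merge
    card(P join D) = 40*50/(50) = 40
    cost = 300 + 40*6 + 50*6 + 40 + 50 = 930
step 4: join A via hash
    card(P join A) = 40*40/(50) = 32
    cost = 930 + 2*40*6 + 40 = 1450

1450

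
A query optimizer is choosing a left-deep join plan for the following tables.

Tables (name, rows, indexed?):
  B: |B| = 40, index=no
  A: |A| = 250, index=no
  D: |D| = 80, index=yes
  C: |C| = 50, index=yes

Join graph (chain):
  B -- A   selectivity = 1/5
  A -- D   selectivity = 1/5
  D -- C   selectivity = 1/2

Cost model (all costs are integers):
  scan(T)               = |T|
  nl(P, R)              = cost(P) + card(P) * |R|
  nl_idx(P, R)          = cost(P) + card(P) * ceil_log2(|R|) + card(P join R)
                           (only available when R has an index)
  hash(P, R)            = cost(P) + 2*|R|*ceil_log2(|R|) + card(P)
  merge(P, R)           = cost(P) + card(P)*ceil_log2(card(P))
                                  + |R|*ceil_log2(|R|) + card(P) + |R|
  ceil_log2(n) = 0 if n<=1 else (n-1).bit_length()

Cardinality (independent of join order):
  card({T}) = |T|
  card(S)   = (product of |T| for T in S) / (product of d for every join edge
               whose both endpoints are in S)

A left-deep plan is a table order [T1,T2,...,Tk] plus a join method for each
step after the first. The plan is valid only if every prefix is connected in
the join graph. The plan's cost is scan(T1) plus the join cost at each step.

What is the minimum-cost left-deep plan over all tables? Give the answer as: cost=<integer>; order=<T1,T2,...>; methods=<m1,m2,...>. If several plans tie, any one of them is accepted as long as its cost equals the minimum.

cost=36700; order=A,B,D,C; methods=hash,hash,hash

Selinger DP (subsets sized 1..n):
  {B}: scan cost=40, card=40
  {A}: scan cost=250, card=250
  {D}: scan cost=80, card=80
  {C}: scan cost=50, card=50
  {AB}: card=2000; try (B,hash)→980, (A,merge)→2570, (B,merge)→2780, (A,hash)→4080, (A,nl)→10040, (B,nl)→10250; best=980 via (B,hash)
  {AD}: card=4000; try (D,hash)→1620, (A,merge)→2970, (D,merge)→3140, (A,hash)→4160, (D,nl_idx)→6000, (A,nl)→20080 …(+1); best=1620 via (D,hash)
  {CD}: card=2000; try (C,hash)→760, (D,merge)→1040, (C,merge)→1070, (D,hash)→1220, (D,nl_idx)→2400, (C,nl_idx)→2560 …(+2); best=760 via (C,hash)
  {ABD}: card=32000; try (D,hash)→4100, (B,hash)→6100, (D,merge)→25620, (D,nl_idx)→46980, (B,merge)→53900, (D,nl)→160980 …(+1); best=4100 via (D,hash)
  {ACD}: card=100000; try (C,hash)→6220, (A,hash)→6760, (A,merge)→27010, (C,merge)→53970, (C,nl_idx)→125620, (C,nl)→201620 …(+1); best=6220 via (C,hash)
  {ABCD}: card=800000; try (C,hash)→36700, (B,hash)→106700, (C,merge)→516450, (C,nl_idx)→996100, (C,nl)→1604100, (B,merge)→1806500 …(+1); best=36700 via (C,hash)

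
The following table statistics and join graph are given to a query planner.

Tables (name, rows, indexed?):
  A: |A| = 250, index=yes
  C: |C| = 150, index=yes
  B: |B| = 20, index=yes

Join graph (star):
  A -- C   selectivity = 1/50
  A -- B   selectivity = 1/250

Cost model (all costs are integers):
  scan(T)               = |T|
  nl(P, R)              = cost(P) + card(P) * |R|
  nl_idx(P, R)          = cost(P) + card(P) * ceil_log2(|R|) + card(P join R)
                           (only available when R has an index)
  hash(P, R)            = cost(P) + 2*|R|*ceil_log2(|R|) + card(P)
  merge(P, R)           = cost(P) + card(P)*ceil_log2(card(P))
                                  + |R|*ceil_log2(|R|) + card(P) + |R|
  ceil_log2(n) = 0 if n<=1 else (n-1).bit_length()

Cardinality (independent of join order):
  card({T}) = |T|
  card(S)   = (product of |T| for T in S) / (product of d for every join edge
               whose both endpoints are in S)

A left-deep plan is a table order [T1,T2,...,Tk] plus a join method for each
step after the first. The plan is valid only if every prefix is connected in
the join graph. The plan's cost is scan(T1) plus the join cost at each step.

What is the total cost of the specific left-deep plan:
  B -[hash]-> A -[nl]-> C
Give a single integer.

step 1: scan B: cost=20, card=20
step 2: join A via hash
    card(P join A) = 20*250/(250) = 20
    cost = 20 + 2*250*8 + 20 = 4040
step 3: join C via nl
    card(P join C) = 20*150/(50) = 60
    cost = 4040 + 20*150 = 7040

7040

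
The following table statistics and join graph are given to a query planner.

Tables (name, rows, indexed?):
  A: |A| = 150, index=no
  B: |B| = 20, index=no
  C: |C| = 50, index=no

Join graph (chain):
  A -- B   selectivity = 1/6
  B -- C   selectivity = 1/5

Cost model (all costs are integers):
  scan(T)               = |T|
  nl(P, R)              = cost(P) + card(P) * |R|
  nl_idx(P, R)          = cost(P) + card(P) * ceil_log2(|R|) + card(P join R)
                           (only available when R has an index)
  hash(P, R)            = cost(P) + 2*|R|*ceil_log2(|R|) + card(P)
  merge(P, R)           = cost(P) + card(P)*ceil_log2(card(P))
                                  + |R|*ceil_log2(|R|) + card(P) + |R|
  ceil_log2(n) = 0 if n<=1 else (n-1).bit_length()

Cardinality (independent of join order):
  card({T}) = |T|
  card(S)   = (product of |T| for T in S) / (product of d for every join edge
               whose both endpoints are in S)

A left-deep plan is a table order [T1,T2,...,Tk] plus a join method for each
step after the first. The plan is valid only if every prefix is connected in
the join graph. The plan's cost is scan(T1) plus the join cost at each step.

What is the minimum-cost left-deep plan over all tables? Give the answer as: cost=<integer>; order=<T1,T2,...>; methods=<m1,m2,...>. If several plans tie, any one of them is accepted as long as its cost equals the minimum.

cost=1600; order=A,B,C; methods=hash,hash

Selinger DP (subsets sized 1..n):
  {A}: scan cost=150, card=150
  {B}: scan cost=20, card=20
  {C}: scan cost=50, card=50
  {AB}: card=500; try (B,hash)→500, (A,merge)→1490, (B,merge)→1620, (A,hash)→2440, (A,nl)→3020, (B,nl)→3150; best=500 via (B,hash)
  {BC}: card=200; try (B,hash)→300, (C,merge)→490, (B,merge)→520, (C,hash)→640, (C,nl)→1020, (B,nl)→1050; best=300 via (B,hash)
  {ABC}: card=5000; try (C,hash)→1600, (A,hash)→2900, (A,merge)→3450, (C,merge)→5850, (C,nl)→25500, (A,nl)→30300; best=1600 via (C,hash)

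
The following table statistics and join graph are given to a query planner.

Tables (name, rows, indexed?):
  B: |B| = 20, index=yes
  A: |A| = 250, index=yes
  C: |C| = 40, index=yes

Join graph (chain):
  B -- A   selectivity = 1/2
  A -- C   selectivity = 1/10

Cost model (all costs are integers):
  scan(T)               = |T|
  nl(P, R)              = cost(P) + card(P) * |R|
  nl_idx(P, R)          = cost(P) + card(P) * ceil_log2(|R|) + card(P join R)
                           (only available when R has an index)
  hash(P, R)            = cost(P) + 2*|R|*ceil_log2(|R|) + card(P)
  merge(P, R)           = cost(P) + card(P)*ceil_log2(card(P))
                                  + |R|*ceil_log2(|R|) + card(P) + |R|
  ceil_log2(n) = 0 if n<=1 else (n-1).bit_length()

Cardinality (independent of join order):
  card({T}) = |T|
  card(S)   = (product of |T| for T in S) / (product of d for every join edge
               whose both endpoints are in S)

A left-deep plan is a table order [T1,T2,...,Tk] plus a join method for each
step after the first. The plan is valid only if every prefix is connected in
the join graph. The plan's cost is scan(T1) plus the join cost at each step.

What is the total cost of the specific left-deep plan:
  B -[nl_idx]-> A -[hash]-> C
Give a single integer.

step 1: scan B: cost=20, card=20
step 2: join A via nl_idx
    card(P join A) = 20*250/(2) = 2500
    cost = 20 + 20*8 + 2500 = 2680
step 3: join C via hash
    card(P join C) = 2500*40/(10) = 10000
    cost = 2680 + 2*40*6 + 2500 = 5660

5660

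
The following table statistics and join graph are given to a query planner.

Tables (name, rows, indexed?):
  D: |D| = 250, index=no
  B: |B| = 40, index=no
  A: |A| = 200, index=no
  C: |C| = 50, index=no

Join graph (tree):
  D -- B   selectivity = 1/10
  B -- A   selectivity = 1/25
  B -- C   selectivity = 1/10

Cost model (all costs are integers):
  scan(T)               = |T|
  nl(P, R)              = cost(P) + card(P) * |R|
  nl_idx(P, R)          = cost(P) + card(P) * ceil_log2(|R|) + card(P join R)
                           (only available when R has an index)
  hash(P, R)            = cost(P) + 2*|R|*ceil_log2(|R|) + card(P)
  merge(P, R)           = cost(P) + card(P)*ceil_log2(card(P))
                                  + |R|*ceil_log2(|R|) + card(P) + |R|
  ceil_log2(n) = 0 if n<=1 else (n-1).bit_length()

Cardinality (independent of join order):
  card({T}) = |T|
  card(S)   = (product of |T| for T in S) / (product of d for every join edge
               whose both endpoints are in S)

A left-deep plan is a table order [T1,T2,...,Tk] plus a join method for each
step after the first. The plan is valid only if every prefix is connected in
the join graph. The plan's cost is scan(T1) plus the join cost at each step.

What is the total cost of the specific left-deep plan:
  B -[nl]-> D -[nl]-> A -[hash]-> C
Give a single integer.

step 1: scan B: cost=40, card=40
step 2: join D via nl
    card(P join D) = 40*250/(10) = 1000
    cost = 40 + 40*250 = 10040
step 3: join A via nl
    card(P join A) = 1000*200/(25) = 8000
    cost = 10040 + 1000*200 = 210040
step 4: join C via hash
    card(P join C) = 8000*50/(10) = 40000
    cost = 210040 + 2*50*6 + 8000 = 218640

218640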